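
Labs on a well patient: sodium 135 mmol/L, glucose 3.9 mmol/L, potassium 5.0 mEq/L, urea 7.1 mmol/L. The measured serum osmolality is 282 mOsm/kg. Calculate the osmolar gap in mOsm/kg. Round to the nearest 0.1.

1.0 mOsm/kg

Calculated osmolality = 2·Na + glucose + urea
= 2·135 + 3.9 + 7.1
= 270 + 3.90 + 7.10
= 281 mOsm/kg ≈ 281.0 mOsm/kg
Osmolar gap = measured − calculated = 282 − 281.0 = 1.0 mOsm/kg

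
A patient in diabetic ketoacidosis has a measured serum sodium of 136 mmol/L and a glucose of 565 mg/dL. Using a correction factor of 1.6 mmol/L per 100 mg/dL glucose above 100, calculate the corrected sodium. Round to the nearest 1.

Corrected Na = measured Na + 1.6 · (glucose − 100)/100
= 136 + 1.6 · (565 − 100)/100
= 136 + 7.4
= 143.4 mmol/L

143 mmol/L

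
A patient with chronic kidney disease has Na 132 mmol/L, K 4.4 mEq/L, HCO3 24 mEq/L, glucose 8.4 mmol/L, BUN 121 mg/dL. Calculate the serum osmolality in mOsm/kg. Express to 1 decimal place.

315.6 mOsm/kg

Calculated osmolality = 2·Na + glucose + BUN/2.8
= 2·132 + 8.4 + 121/2.8
= 264 + 8.40 + 43.21
= 315.61 mOsm/kg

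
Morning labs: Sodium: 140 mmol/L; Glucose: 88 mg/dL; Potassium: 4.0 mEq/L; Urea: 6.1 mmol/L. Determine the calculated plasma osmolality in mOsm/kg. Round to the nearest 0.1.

Calculated osmolality = 2·Na + glucose/18 + urea
= 2·140 + 88/18 + 6.1
= 280 + 4.89 + 6.10
= 290.99 mOsm/kg

291.0 mOsm/kg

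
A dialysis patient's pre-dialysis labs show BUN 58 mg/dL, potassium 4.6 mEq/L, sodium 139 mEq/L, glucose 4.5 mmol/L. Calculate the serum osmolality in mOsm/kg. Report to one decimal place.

303.2 mOsm/kg

Calculated osmolality = 2·Na + glucose + BUN/2.8
= 2·139 + 4.5 + 58/2.8
= 278 + 4.50 + 20.71
= 303.21 mOsm/kg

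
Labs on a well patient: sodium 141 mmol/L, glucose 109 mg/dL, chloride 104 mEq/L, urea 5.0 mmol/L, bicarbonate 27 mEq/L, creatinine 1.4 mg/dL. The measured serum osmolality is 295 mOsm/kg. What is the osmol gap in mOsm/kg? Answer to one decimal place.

Calculated osmolality = 2·Na + glucose/18 + urea
= 2·141 + 109/18 + 5
= 282 + 6.06 + 5
= 293.06 mOsm/kg ≈ 293.1 mOsm/kg
Osmolar gap = measured − calculated = 295 − 293.1 = 1.9 mOsm/kg

1.9 mOsm/kg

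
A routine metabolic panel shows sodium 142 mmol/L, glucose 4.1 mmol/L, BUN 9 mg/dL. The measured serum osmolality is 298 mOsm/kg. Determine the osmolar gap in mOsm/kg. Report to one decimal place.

6.7 mOsm/kg

Calculated osmolality = 2·Na + glucose + BUN/2.8
= 2·142 + 4.1 + 9/2.8
= 284 + 4.10 + 3.21
= 291.31 mOsm/kg ≈ 291.3 mOsm/kg
Osmolar gap = measured − calculated = 298 − 291.3 = 6.7 mOsm/kg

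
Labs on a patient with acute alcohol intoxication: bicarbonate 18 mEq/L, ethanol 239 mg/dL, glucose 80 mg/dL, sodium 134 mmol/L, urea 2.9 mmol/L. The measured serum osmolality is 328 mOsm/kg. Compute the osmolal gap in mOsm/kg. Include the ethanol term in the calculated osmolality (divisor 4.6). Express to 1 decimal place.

0.7 mOsm/kg

Calculated osmolality = 2·Na + glucose/18 + urea + ethanol/4.6
= 2·134 + 80/18 + 2.9 + 239/4.6
= 268 + 4.44 + 2.90 + 51.96
= 327.3 mOsm/kg ≈ 327.3 mOsm/kg
Osmolar gap = measured − calculated = 328 − 327.3 = 0.7 mOsm/kg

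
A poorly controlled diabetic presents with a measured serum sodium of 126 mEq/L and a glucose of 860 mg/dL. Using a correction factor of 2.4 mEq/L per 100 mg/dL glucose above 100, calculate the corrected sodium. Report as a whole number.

144 mEq/L

Corrected Na = measured Na + 2.4 · (glucose − 100)/100
= 126 + 2.4 · (860 − 100)/100
= 126 + 18.2
= 144.2 mEq/L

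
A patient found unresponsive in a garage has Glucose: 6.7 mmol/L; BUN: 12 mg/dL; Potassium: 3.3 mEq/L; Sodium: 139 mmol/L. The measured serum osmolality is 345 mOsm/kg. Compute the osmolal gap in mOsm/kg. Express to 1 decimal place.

Calculated osmolality = 2·Na + glucose + BUN/2.8
= 2·139 + 6.7 + 12/2.8
= 278 + 6.70 + 4.29
= 288.99 mOsm/kg ≈ 289.0 mOsm/kg
Osmolar gap = measured − calculated = 345 − 289.0 = 56.0 mOsm/kg

56.0 mOsm/kg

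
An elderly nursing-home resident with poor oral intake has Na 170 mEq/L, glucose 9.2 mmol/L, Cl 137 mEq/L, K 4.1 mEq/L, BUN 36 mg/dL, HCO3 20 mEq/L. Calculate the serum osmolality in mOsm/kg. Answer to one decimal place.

Calculated osmolality = 2·Na + glucose + BUN/2.8
= 2·170 + 9.2 + 36/2.8
= 340 + 9.20 + 12.86
= 362.06 mOsm/kg

362.1 mOsm/kg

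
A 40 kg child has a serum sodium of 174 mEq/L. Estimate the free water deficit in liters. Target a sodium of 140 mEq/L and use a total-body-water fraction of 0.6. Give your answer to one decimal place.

TBW = 0.6 · 40 = 24 L
Free water deficit = TBW · (Na/140 − 1)
= 24 · (174/140 − 1)
= 24 · 0.2429
= 5.83 L

5.8 L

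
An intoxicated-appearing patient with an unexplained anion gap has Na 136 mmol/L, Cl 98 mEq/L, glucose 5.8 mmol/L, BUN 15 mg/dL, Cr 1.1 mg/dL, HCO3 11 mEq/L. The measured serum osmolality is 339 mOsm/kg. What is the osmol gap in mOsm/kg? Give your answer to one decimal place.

55.8 mOsm/kg

Calculated osmolality = 2·Na + glucose + BUN/2.8
= 2·136 + 5.8 + 15/2.8
= 272 + 5.80 + 5.36
= 283.16 mOsm/kg ≈ 283.2 mOsm/kg
Osmolar gap = measured − calculated = 339 − 283.2 = 55.8 mOsm/kg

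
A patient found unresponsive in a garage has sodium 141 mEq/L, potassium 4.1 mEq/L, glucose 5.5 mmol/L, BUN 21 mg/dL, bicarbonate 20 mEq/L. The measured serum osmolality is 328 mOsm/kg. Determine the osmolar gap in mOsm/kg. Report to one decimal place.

Calculated osmolality = 2·Na + glucose + BUN/2.8
= 2·141 + 5.5 + 21/2.8
= 282 + 5.50 + 7.50
= 295 mOsm/kg ≈ 295.0 mOsm/kg
Osmolar gap = measured − calculated = 328 − 295.0 = 33.0 mOsm/kg

33.0 mOsm/kg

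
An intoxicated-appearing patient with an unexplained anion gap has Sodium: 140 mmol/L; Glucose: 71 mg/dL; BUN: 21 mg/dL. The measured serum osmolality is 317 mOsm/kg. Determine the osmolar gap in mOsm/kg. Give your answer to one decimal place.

Calculated osmolality = 2·Na + glucose/18 + BUN/2.8
= 2·140 + 71/18 + 21/2.8
= 280 + 3.94 + 7.50
= 291.44 mOsm/kg ≈ 291.4 mOsm/kg
Osmolar gap = measured − calculated = 317 − 291.4 = 25.6 mOsm/kg

25.6 mOsm/kg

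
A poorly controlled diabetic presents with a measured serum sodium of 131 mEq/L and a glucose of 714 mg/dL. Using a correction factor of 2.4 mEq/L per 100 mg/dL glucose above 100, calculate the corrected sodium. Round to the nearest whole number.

146 mEq/L

Corrected Na = measured Na + 2.4 · (glucose − 100)/100
= 131 + 2.4 · (714 − 100)/100
= 131 + 14.7
= 145.7 mEq/L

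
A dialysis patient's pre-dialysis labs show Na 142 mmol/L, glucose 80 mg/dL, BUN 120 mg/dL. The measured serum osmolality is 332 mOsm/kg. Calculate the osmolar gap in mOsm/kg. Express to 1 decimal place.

0.7 mOsm/kg

Calculated osmolality = 2·Na + glucose/18 + BUN/2.8
= 2·142 + 80/18 + 120/2.8
= 284 + 4.44 + 42.86
= 331.3 mOsm/kg ≈ 331.3 mOsm/kg
Osmolar gap = measured − calculated = 332 − 331.3 = 0.7 mOsm/kg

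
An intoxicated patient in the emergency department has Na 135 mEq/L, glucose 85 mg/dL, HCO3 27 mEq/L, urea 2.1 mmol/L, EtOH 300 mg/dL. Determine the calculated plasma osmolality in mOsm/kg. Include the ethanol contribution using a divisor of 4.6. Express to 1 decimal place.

342.0 mOsm/kg

Calculated osmolality = 2·Na + glucose/18 + urea + ethanol/4.6
= 2·135 + 85/18 + 2.1 + 300/4.6
= 270 + 4.72 + 2.10 + 65.22
= 342.04 mOsm/kg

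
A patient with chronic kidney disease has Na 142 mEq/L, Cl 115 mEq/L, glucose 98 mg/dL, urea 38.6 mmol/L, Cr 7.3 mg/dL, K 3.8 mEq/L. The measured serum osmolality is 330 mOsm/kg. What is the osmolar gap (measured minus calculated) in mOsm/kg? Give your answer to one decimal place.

Calculated osmolality = 2·Na + glucose/18 + urea
= 2·142 + 98/18 + 38.6
= 284 + 5.44 + 38.60
= 328.04 mOsm/kg ≈ 328.0 mOsm/kg
Osmolar gap = measured − calculated = 330 − 328.0 = 2.0 mOsm/kg

2.0 mOsm/kg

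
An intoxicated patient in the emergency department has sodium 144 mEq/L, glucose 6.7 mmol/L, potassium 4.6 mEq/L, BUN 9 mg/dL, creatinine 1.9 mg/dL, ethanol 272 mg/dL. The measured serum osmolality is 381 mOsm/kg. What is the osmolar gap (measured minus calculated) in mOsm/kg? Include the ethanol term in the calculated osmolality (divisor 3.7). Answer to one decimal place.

9.6 mOsm/kg

Calculated osmolality = 2·Na + glucose + BUN/2.8 + ethanol/3.7
= 2·144 + 6.7 + 9/2.8 + 272/3.7
= 288 + 6.70 + 3.21 + 73.51
= 371.42 mOsm/kg ≈ 371.4 mOsm/kg
Osmolar gap = measured − calculated = 381 − 371.4 = 9.6 mOsm/kg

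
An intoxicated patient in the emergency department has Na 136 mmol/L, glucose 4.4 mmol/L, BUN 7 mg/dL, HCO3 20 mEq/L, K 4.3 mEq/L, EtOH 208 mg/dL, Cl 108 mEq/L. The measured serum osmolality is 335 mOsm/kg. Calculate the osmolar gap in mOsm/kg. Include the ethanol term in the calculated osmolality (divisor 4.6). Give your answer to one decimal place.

10.9 mOsm/kg

Calculated osmolality = 2·Na + glucose + BUN/2.8 + ethanol/4.6
= 2·136 + 4.4 + 7/2.8 + 208/4.6
= 272 + 4.40 + 2.50 + 45.22
= 324.12 mOsm/kg ≈ 324.1 mOsm/kg
Osmolar gap = measured − calculated = 335 − 324.1 = 10.9 mOsm/kg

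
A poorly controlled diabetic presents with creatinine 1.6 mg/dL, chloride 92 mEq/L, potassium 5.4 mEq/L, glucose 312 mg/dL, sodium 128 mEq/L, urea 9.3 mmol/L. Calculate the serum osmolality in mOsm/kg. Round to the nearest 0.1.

282.6 mOsm/kg

Calculated osmolality = 2·Na + glucose/18 + urea
= 2·128 + 312/18 + 9.3
= 256 + 17.33 + 9.30
= 282.63 mOsm/kg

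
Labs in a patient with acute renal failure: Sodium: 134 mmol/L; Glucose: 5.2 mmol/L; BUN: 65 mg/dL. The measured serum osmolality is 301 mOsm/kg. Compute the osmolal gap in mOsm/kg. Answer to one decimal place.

4.6 mOsm/kg

Calculated osmolality = 2·Na + glucose + BUN/2.8
= 2·134 + 5.2 + 65/2.8
= 268 + 5.20 + 23.21
= 296.41 mOsm/kg ≈ 296.4 mOsm/kg
Osmolar gap = measured − calculated = 301 − 296.4 = 4.6 mOsm/kg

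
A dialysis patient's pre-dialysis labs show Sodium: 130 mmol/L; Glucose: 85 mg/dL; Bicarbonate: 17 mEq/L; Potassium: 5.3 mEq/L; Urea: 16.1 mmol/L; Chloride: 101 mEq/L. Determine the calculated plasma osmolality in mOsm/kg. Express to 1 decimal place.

280.8 mOsm/kg

Calculated osmolality = 2·Na + glucose/18 + urea
= 2·130 + 85/18 + 16.1
= 260 + 4.72 + 16.10
= 280.82 mOsm/kg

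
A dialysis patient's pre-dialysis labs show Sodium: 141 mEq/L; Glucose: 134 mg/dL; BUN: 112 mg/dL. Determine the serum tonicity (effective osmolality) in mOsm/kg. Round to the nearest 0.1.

Effective osmolality excludes urea (freely permeant across cell membranes):
2·Na + glucose/18
= 2·141 + 134/18
= 282 + 7.44
= 289.44 mOsm/kg

289.4 mOsm/kg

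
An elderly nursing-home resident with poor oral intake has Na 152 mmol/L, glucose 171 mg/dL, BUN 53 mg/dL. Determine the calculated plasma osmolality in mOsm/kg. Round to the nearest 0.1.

332.4 mOsm/kg

Calculated osmolality = 2·Na + glucose/18 + BUN/2.8
= 2·152 + 171/18 + 53/2.8
= 304 + 9.50 + 18.93
= 332.43 mOsm/kg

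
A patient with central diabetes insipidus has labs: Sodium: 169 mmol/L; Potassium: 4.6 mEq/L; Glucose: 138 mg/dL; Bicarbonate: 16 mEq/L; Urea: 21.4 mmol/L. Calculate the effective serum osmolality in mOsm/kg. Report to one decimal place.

345.7 mOsm/kg

Effective osmolality excludes urea (freely permeant across cell membranes):
2·Na + glucose/18
= 2·169 + 138/18
= 338 + 7.67
= 345.67 mOsm/kg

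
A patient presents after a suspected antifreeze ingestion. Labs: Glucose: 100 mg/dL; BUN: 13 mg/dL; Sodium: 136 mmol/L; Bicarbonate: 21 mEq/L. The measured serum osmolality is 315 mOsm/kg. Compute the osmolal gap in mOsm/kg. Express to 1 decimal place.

32.8 mOsm/kg

Calculated osmolality = 2·Na + glucose/18 + BUN/2.8
= 2·136 + 100/18 + 13/2.8
= 272 + 5.56 + 4.64
= 282.2 mOsm/kg ≈ 282.2 mOsm/kg
Osmolar gap = measured − calculated = 315 − 282.2 = 32.8 mOsm/kg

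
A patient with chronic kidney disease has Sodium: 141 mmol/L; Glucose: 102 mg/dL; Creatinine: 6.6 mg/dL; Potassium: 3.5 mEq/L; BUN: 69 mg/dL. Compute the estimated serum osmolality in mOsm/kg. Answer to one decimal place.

Calculated osmolality = 2·Na + glucose/18 + BUN/2.8
= 2·141 + 102/18 + 69/2.8
= 282 + 5.67 + 24.64
= 312.31 mOsm/kg

312.3 mOsm/kg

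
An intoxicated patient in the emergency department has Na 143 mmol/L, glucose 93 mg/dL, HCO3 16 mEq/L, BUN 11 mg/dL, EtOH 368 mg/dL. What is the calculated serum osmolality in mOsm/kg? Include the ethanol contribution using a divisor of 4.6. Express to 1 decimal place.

Calculated osmolality = 2·Na + glucose/18 + BUN/2.8 + ethanol/4.6
= 2·143 + 93/18 + 11/2.8 + 368/4.6
= 286 + 5.17 + 3.93 + 80
= 375.1 mOsm/kg

375.1 mOsm/kg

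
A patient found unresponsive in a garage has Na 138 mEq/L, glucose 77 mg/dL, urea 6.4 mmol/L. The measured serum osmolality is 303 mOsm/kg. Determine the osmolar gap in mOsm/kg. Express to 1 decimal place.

16.3 mOsm/kg

Calculated osmolality = 2·Na + glucose/18 + urea
= 2·138 + 77/18 + 6.4
= 276 + 4.28 + 6.40
= 286.68 mOsm/kg ≈ 286.7 mOsm/kg
Osmolar gap = measured − calculated = 303 − 286.7 = 16.3 mOsm/kg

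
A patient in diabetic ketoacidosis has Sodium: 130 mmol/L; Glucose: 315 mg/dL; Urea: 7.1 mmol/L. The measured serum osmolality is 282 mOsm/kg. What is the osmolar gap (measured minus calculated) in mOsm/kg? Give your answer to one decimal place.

-2.6 mOsm/kg

Calculated osmolality = 2·Na + glucose/18 + urea
= 2·130 + 315/18 + 7.1
= 260 + 17.50 + 7.10
= 284.6 mOsm/kg ≈ 284.6 mOsm/kg
Osmolar gap = measured − calculated = 282 − 284.6 = -2.6 mOsm/kg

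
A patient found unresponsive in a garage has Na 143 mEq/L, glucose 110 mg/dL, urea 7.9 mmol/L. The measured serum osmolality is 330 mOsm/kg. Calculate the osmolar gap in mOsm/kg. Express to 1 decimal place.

Calculated osmolality = 2·Na + glucose/18 + urea
= 2·143 + 110/18 + 7.9
= 286 + 6.11 + 7.90
= 300.01 mOsm/kg ≈ 300.0 mOsm/kg
Osmolar gap = measured − calculated = 330 − 300.0 = 30.0 mOsm/kg

30.0 mOsm/kg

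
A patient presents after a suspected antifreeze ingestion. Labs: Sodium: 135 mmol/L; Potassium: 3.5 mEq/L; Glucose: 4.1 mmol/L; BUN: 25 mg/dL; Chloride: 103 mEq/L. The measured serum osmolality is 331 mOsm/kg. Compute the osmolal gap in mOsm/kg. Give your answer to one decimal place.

48.0 mOsm/kg

Calculated osmolality = 2·Na + glucose + BUN/2.8
= 2·135 + 4.1 + 25/2.8
= 270 + 4.10 + 8.93
= 283.03 mOsm/kg ≈ 283.0 mOsm/kg
Osmolar gap = measured − calculated = 331 − 283.0 = 48.0 mOsm/kg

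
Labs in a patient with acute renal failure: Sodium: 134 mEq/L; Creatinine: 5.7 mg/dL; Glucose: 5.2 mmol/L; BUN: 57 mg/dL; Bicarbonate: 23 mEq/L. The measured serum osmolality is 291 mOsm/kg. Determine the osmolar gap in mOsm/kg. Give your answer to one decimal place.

Calculated osmolality = 2·Na + glucose + BUN/2.8
= 2·134 + 5.2 + 57/2.8
= 268 + 5.20 + 20.36
= 293.56 mOsm/kg ≈ 293.6 mOsm/kg
Osmolar gap = measured − calculated = 291 − 293.6 = -2.6 mOsm/kg

-2.6 mOsm/kg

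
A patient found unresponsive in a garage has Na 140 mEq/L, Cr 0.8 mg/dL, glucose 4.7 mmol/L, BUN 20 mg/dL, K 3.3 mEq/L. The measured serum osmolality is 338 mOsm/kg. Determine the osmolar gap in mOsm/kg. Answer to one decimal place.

46.2 mOsm/kg

Calculated osmolality = 2·Na + glucose + BUN/2.8
= 2·140 + 4.7 + 20/2.8
= 280 + 4.70 + 7.14
= 291.84 mOsm/kg ≈ 291.8 mOsm/kg
Osmolar gap = measured − calculated = 338 − 291.8 = 46.2 mOsm/kg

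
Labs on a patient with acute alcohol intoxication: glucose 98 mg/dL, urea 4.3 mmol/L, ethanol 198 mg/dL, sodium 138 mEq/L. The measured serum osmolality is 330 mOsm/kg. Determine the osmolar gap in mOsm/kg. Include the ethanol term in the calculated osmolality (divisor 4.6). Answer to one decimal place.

Calculated osmolality = 2·Na + glucose/18 + urea + ethanol/4.6
= 2·138 + 98/18 + 4.3 + 198/4.6
= 276 + 5.44 + 4.30 + 43.04
= 328.78 mOsm/kg ≈ 328.8 mOsm/kg
Osmolar gap = measured − calculated = 330 − 328.8 = 1.2 mOsm/kg

1.2 mOsm/kg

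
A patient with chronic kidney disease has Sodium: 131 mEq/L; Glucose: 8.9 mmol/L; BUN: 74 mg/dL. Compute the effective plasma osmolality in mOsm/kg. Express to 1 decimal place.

Effective osmolality excludes urea (freely permeant across cell membranes):
2·Na + glucose
= 2·131 + 8.9
= 262 + 8.9
= 270.9 mOsm/kg

270.9 mOsm/kg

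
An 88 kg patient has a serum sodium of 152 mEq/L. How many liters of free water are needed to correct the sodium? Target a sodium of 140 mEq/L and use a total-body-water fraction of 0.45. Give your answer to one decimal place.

3.4 L

TBW = 0.45 · 88 = 39.6 L
Free water deficit = TBW · (Na/140 − 1)
= 39.6 · (152/140 − 1)
= 39.6 · 0.0857
= 3.39 L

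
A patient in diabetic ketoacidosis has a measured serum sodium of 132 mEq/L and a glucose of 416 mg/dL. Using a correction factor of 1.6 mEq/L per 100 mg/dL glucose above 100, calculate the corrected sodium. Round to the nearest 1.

137 mEq/L

Corrected Na = measured Na + 1.6 · (glucose − 100)/100
= 132 + 1.6 · (416 − 100)/100
= 132 + 5.1
= 137.1 mEq/L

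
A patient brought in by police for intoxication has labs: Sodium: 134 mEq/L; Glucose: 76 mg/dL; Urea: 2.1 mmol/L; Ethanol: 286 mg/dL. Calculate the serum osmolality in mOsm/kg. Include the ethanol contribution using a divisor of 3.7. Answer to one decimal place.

351.6 mOsm/kg

Calculated osmolality = 2·Na + glucose/18 + urea + ethanol/3.7
= 2·134 + 76/18 + 2.1 + 286/3.7
= 268 + 4.22 + 2.10 + 77.30
= 351.62 mOsm/kg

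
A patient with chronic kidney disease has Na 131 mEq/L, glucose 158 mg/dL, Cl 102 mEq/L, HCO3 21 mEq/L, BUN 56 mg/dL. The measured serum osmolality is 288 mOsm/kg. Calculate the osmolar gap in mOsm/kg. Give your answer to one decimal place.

-2.8 mOsm/kg

Calculated osmolality = 2·Na + glucose/18 + BUN/2.8
= 2·131 + 158/18 + 56/2.8
= 262 + 8.78 + 20
= 290.78 mOsm/kg ≈ 290.8 mOsm/kg
Osmolar gap = measured − calculated = 288 − 290.8 = -2.8 mOsm/kg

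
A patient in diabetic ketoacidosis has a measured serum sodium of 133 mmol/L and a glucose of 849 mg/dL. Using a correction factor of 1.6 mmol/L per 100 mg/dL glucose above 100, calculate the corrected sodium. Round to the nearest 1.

145 mmol/L

Corrected Na = measured Na + 1.6 · (glucose − 100)/100
= 133 + 1.6 · (849 − 100)/100
= 133 + 12
= 145 mmol/L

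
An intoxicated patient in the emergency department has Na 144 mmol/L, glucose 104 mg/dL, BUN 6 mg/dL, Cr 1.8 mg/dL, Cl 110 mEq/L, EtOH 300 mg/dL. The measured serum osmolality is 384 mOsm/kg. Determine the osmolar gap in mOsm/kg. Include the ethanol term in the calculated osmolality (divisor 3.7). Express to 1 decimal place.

Calculated osmolality = 2·Na + glucose/18 + BUN/2.8 + ethanol/3.7
= 2·144 + 104/18 + 6/2.8 + 300/3.7
= 288 + 5.78 + 2.14 + 81.08
= 377 mOsm/kg ≈ 377.0 mOsm/kg
Osmolar gap = measured − calculated = 384 − 377.0 = 7.0 mOsm/kg

7.0 mOsm/kg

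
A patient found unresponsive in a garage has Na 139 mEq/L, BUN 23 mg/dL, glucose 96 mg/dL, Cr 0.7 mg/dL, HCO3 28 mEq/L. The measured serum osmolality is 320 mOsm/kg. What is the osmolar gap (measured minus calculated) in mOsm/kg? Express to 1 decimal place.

28.5 mOsm/kg

Calculated osmolality = 2·Na + glucose/18 + BUN/2.8
= 2·139 + 96/18 + 23/2.8
= 278 + 5.33 + 8.21
= 291.54 mOsm/kg ≈ 291.5 mOsm/kg
Osmolar gap = measured − calculated = 320 − 291.5 = 28.5 mOsm/kg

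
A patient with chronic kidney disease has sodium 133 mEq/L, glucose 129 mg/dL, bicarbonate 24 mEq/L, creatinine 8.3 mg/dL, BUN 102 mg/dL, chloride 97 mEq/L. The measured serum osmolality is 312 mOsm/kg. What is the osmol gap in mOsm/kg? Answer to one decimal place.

Calculated osmolality = 2·Na + glucose/18 + BUN/2.8
= 2·133 + 129/18 + 102/2.8
= 266 + 7.17 + 36.43
= 309.6 mOsm/kg ≈ 309.6 mOsm/kg
Osmolar gap = measured − calculated = 312 − 309.6 = 2.4 mOsm/kg

2.4 mOsm/kg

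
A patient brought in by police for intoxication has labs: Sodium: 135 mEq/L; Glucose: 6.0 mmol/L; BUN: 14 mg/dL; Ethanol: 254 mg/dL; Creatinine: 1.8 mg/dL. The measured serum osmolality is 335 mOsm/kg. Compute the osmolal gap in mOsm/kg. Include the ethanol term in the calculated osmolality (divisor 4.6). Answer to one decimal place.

-1.2 mOsm/kg

Calculated osmolality = 2·Na + glucose + BUN/2.8 + ethanol/4.6
= 2·135 + 6 + 14/2.8 + 254/4.6
= 270 + 6 + 5 + 55.22
= 336.22 mOsm/kg ≈ 336.2 mOsm/kg
Osmolar gap = measured − calculated = 335 − 336.2 = -1.2 mOsm/kg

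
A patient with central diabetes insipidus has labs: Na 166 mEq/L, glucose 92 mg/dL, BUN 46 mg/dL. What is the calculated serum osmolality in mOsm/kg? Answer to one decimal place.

Calculated osmolality = 2·Na + glucose/18 + BUN/2.8
= 2·166 + 92/18 + 46/2.8
= 332 + 5.11 + 16.43
= 353.54 mOsm/kg

353.5 mOsm/kg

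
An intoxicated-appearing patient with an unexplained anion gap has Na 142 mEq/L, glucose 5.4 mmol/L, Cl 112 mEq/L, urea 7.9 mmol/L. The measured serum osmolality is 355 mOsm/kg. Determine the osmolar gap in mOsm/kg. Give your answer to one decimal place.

Calculated osmolality = 2·Na + glucose + urea
= 2·142 + 5.4 + 7.9
= 284 + 5.40 + 7.90
= 297.3 mOsm/kg ≈ 297.3 mOsm/kg
Osmolar gap = measured − calculated = 355 − 297.3 = 57.7 mOsm/kg

57.7 mOsm/kg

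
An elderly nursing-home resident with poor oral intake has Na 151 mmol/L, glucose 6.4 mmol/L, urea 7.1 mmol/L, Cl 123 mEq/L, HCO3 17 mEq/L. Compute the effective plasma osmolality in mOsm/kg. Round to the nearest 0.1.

308.4 mOsm/kg

Effective osmolality excludes urea (freely permeant across cell membranes):
2·Na + glucose
= 2·151 + 6.4
= 302 + 6.4
= 308.4 mOsm/kg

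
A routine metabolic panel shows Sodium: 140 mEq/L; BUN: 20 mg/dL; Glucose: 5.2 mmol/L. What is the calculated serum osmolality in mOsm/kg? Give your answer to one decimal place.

Calculated osmolality = 2·Na + glucose + BUN/2.8
= 2·140 + 5.2 + 20/2.8
= 280 + 5.20 + 7.14
= 292.34 mOsm/kg

292.3 mOsm/kg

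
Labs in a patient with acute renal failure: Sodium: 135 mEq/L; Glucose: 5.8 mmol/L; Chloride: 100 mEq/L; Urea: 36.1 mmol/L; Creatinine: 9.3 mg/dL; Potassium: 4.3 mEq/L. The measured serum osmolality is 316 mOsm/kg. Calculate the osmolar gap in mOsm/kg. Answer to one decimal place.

Calculated osmolality = 2·Na + glucose + urea
= 2·135 + 5.8 + 36.1
= 270 + 5.80 + 36.10
= 311.9 mOsm/kg ≈ 311.9 mOsm/kg
Osmolar gap = measured − calculated = 316 − 311.9 = 4.1 mOsm/kg

4.1 mOsm/kg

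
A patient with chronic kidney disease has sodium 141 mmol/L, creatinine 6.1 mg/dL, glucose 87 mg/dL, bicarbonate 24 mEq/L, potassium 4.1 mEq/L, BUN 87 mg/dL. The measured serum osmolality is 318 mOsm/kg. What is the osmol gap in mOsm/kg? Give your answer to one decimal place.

Calculated osmolality = 2·Na + glucose/18 + BUN/2.8
= 2·141 + 87/18 + 87/2.8
= 282 + 4.83 + 31.07
= 317.9 mOsm/kg ≈ 317.9 mOsm/kg
Osmolar gap = measured − calculated = 318 − 317.9 = 0.1 mOsm/kg

0.1 mOsm/kg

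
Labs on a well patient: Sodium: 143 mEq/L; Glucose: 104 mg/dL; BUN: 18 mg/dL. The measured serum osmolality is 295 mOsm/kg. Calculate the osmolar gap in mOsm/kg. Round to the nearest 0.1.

-3.2 mOsm/kg

Calculated osmolality = 2·Na + glucose/18 + BUN/2.8
= 2·143 + 104/18 + 18/2.8
= 286 + 5.78 + 6.43
= 298.21 mOsm/kg ≈ 298.2 mOsm/kg
Osmolar gap = measured − calculated = 295 − 298.2 = -3.2 mOsm/kg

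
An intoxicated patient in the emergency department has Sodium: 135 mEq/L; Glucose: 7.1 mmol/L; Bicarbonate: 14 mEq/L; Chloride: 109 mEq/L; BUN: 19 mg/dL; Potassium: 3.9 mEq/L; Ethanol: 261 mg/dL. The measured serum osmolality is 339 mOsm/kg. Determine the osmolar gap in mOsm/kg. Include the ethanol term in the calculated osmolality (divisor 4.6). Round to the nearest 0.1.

Calculated osmolality = 2·Na + glucose + BUN/2.8 + ethanol/4.6
= 2·135 + 7.1 + 19/2.8 + 261/4.6
= 270 + 7.10 + 6.79 + 56.74
= 340.63 mOsm/kg ≈ 340.6 mOsm/kg
Osmolar gap = measured − calculated = 339 − 340.6 = -1.6 mOsm/kg

-1.6 mOsm/kg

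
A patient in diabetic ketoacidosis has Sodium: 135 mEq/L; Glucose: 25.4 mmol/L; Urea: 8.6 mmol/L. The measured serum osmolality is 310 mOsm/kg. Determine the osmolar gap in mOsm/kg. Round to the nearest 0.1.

6.0 mOsm/kg

Calculated osmolality = 2·Na + glucose + urea
= 2·135 + 25.4 + 8.6
= 270 + 25.40 + 8.60
= 304 mOsm/kg ≈ 304.0 mOsm/kg
Osmolar gap = measured − calculated = 310 − 304.0 = 6.0 mOsm/kg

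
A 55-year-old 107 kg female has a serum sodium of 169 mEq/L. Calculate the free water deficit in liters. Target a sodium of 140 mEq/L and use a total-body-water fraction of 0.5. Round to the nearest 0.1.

11.1 L

TBW = 0.5 · 107 = 53.5 L
Free water deficit = TBW · (Na/140 − 1)
= 53.5 · (169/140 − 1)
= 53.5 · 0.2071
= 11.08 L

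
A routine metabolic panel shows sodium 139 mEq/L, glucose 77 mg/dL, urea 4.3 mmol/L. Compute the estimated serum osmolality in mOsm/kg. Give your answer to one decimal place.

286.6 mOsm/kg

Calculated osmolality = 2·Na + glucose/18 + urea
= 2·139 + 77/18 + 4.3
= 278 + 4.28 + 4.30
= 286.58 mOsm/kg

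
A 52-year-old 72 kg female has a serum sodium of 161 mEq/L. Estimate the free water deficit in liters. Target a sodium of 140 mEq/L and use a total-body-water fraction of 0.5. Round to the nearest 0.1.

5.4 L

TBW = 0.5 · 72 = 36 L
Free water deficit = TBW · (Na/140 − 1)
= 36 · (161/140 − 1)
= 36 · 0.15
= 5.4 L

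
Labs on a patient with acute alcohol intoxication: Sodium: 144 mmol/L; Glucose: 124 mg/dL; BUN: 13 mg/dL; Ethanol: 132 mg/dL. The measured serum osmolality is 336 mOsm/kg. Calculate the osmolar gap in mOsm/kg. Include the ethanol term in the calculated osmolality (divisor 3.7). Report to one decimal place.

Calculated osmolality = 2·Na + glucose/18 + BUN/2.8 + ethanol/3.7
= 2·144 + 124/18 + 13/2.8 + 132/3.7
= 288 + 6.89 + 4.64 + 35.68
= 335.21 mOsm/kg ≈ 335.2 mOsm/kg
Osmolar gap = measured − calculated = 336 − 335.2 = 0.8 mOsm/kg

0.8 mOsm/kg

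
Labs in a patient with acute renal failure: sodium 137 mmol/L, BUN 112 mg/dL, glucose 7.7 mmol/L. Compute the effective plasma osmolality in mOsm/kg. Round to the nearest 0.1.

281.7 mOsm/kg

Effective osmolality excludes urea (freely permeant across cell membranes):
2·Na + glucose
= 2·137 + 7.7
= 274 + 7.7
= 281.7 mOsm/kg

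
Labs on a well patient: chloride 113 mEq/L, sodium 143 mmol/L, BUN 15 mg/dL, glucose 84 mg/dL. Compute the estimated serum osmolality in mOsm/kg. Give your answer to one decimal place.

296.0 mOsm/kg

Calculated osmolality = 2·Na + glucose/18 + BUN/2.8
= 2·143 + 84/18 + 15/2.8
= 286 + 4.67 + 5.36
= 296.03 mOsm/kg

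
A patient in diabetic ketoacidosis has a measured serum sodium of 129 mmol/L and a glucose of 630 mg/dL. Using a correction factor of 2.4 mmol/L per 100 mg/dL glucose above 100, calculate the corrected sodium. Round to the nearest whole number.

Corrected Na = measured Na + 2.4 · (glucose − 100)/100
= 129 + 2.4 · (630 − 100)/100
= 129 + 12.7
= 141.7 mmol/L

142 mmol/L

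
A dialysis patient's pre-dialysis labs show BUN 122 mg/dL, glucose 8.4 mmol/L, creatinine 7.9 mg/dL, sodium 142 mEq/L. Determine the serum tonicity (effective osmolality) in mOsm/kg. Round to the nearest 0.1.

Effective osmolality excludes urea (freely permeant across cell membranes):
2·Na + glucose
= 2·142 + 8.4
= 284 + 8.4
= 292.4 mOsm/kg

292.4 mOsm/kg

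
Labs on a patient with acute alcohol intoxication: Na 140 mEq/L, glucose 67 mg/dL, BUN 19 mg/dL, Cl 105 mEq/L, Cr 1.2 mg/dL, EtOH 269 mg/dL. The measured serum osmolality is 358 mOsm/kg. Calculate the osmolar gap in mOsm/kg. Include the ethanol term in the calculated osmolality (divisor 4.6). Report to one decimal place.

Calculated osmolality = 2·Na + glucose/18 + BUN/2.8 + ethanol/4.6
= 2·140 + 67/18 + 19/2.8 + 269/4.6
= 280 + 3.72 + 6.79 + 58.48
= 348.99 mOsm/kg ≈ 349.0 mOsm/kg
Osmolar gap = measured − calculated = 358 − 349.0 = 9.0 mOsm/kg

9.0 mOsm/kg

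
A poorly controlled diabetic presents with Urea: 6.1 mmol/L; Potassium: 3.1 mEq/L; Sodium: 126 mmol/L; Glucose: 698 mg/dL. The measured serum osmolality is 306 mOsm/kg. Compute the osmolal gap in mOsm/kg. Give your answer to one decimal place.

Calculated osmolality = 2·Na + glucose/18 + urea
= 2·126 + 698/18 + 6.1
= 252 + 38.78 + 6.10
= 296.88 mOsm/kg ≈ 296.9 mOsm/kg
Osmolar gap = measured − calculated = 306 − 296.9 = 9.1 mOsm/kg

9.1 mOsm/kg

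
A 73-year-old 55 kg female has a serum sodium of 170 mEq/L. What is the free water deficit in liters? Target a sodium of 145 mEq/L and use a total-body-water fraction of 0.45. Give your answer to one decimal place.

4.3 L

TBW = 0.45 · 55 = 24.75 L
Free water deficit = TBW · (Na/145 − 1)
= 24.75 · (170/145 − 1)
= 24.75 · 0.1724
= 4.27 L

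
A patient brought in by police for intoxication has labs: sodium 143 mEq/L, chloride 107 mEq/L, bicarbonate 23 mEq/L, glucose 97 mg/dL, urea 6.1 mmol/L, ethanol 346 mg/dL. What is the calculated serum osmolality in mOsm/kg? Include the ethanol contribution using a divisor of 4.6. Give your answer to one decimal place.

372.7 mOsm/kg

Calculated osmolality = 2·Na + glucose/18 + urea + ethanol/4.6
= 2·143 + 97/18 + 6.1 + 346/4.6
= 286 + 5.39 + 6.10 + 75.22
= 372.71 mOsm/kg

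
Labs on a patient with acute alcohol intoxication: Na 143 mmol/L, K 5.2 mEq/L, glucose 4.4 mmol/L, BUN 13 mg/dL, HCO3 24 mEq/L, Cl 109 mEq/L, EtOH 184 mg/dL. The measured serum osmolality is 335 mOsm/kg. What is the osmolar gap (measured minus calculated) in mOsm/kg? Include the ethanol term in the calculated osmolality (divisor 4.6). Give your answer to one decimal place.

Calculated osmolality = 2·Na + glucose + BUN/2.8 + ethanol/4.6
= 2·143 + 4.4 + 13/2.8 + 184/4.6
= 286 + 4.40 + 4.64 + 40
= 335.04 mOsm/kg ≈ 335.0 mOsm/kg
Osmolar gap = measured − calculated = 335 − 335.0 = 0.0 mOsm/kg

0.0 mOsm/kg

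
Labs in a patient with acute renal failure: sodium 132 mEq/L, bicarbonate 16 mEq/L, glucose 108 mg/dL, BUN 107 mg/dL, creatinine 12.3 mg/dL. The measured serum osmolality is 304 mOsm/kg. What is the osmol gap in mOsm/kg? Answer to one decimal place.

-4.2 mOsm/kg

Calculated osmolality = 2·Na + glucose/18 + BUN/2.8
= 2·132 + 108/18 + 107/2.8
= 264 + 6 + 38.21
= 308.21 mOsm/kg ≈ 308.2 mOsm/kg
Osmolar gap = measured − calculated = 304 − 308.2 = -4.2 mOsm/kg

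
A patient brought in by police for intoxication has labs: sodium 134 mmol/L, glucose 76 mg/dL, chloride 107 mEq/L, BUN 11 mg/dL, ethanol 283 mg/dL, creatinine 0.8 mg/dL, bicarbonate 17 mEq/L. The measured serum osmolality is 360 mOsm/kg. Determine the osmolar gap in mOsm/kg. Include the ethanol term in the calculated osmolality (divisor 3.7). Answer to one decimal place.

7.4 mOsm/kg

Calculated osmolality = 2·Na + glucose/18 + BUN/2.8 + ethanol/3.7
= 2·134 + 76/18 + 11/2.8 + 283/3.7
= 268 + 4.22 + 3.93 + 76.49
= 352.64 mOsm/kg ≈ 352.6 mOsm/kg
Osmolar gap = measured − calculated = 360 − 352.6 = 7.4 mOsm/kg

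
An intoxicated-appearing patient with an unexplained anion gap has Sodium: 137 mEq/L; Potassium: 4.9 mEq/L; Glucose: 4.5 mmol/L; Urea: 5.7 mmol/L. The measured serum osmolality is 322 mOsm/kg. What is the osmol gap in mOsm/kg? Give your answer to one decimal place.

37.8 mOsm/kg

Calculated osmolality = 2·Na + glucose + urea
= 2·137 + 4.5 + 5.7
= 274 + 4.50 + 5.70
= 284.2 mOsm/kg ≈ 284.2 mOsm/kg
Osmolar gap = measured − calculated = 322 − 284.2 = 37.8 mOsm/kg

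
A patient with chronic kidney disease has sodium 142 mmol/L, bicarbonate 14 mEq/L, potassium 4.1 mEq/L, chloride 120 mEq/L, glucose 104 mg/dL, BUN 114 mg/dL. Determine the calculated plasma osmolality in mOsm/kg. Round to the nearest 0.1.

330.5 mOsm/kg

Calculated osmolality = 2·Na + glucose/18 + BUN/2.8
= 2·142 + 104/18 + 114/2.8
= 284 + 5.78 + 40.71
= 330.49 mOsm/kg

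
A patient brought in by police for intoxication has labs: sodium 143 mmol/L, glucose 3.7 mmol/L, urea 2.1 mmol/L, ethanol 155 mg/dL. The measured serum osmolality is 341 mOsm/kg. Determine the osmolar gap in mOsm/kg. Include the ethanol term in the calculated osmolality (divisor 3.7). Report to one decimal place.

7.3 mOsm/kg

Calculated osmolality = 2·Na + glucose + urea + ethanol/3.7
= 2·143 + 3.7 + 2.1 + 155/3.7
= 286 + 3.70 + 2.10 + 41.89
= 333.69 mOsm/kg ≈ 333.7 mOsm/kg
Osmolar gap = measured − calculated = 341 − 333.7 = 7.3 mOsm/kg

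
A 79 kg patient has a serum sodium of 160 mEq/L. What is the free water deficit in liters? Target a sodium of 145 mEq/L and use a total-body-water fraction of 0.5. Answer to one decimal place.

TBW = 0.5 · 79 = 39.5 L
Free water deficit = TBW · (Na/145 − 1)
= 39.5 · (160/145 − 1)
= 39.5 · 0.1034
= 4.08 L

4.1 L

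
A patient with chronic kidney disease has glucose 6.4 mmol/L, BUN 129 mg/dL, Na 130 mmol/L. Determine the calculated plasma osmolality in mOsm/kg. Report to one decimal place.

312.5 mOsm/kg

Calculated osmolality = 2·Na + glucose + BUN/2.8
= 2·130 + 6.4 + 129/2.8
= 260 + 6.40 + 46.07
= 312.47 mOsm/kg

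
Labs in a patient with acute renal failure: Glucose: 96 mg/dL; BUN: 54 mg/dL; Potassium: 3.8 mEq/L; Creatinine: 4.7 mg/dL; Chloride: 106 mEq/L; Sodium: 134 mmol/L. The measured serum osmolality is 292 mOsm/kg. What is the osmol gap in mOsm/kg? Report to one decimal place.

Calculated osmolality = 2·Na + glucose/18 + BUN/2.8
= 2·134 + 96/18 + 54/2.8
= 268 + 5.33 + 19.29
= 292.62 mOsm/kg ≈ 292.6 mOsm/kg
Osmolar gap = measured − calculated = 292 − 292.6 = -0.6 mOsm/kg

-0.6 mOsm/kg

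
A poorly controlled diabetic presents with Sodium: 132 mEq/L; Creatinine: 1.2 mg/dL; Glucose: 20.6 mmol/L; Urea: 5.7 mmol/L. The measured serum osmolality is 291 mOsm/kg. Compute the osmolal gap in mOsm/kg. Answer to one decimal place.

0.7 mOsm/kg

Calculated osmolality = 2·Na + glucose + urea
= 2·132 + 20.6 + 5.7
= 264 + 20.60 + 5.70
= 290.3 mOsm/kg ≈ 290.3 mOsm/kg
Osmolar gap = measured − calculated = 291 − 290.3 = 0.7 mOsm/kg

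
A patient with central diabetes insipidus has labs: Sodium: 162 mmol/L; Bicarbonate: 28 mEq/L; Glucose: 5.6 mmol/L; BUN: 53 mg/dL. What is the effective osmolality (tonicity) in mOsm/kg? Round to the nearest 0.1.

329.6 mOsm/kg

Effective osmolality excludes urea (freely permeant across cell membranes):
2·Na + glucose
= 2·162 + 5.6
= 324 + 5.6
= 329.6 mOsm/kg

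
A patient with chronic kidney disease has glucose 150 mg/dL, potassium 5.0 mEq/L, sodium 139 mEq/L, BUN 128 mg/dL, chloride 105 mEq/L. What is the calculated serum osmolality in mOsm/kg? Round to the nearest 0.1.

332.0 mOsm/kg

Calculated osmolality = 2·Na + glucose/18 + BUN/2.8
= 2·139 + 150/18 + 128/2.8
= 278 + 8.33 + 45.71
= 332.04 mOsm/kg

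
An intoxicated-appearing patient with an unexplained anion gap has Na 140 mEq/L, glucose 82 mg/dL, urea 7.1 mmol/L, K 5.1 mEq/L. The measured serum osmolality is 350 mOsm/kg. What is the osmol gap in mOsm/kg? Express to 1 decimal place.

58.3 mOsm/kg

Calculated osmolality = 2·Na + glucose/18 + urea
= 2·140 + 82/18 + 7.1
= 280 + 4.56 + 7.10
= 291.66 mOsm/kg ≈ 291.7 mOsm/kg
Osmolar gap = measured − calculated = 350 − 291.7 = 58.3 mOsm/kg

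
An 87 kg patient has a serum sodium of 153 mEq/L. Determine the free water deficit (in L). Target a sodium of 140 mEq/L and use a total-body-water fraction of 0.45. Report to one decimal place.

TBW = 0.45 · 87 = 39.15 L
Free water deficit = TBW · (Na/140 − 1)
= 39.15 · (153/140 − 1)
= 39.15 · 0.0929
= 3.64 L

3.6 L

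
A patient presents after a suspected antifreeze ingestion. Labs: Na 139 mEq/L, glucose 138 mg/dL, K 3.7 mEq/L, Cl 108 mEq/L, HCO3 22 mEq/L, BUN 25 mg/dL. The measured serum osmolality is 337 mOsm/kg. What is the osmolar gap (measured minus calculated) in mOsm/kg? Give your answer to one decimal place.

Calculated osmolality = 2·Na + glucose/18 + BUN/2.8
= 2·139 + 138/18 + 25/2.8
= 278 + 7.67 + 8.93
= 294.6 mOsm/kg ≈ 294.6 mOsm/kg
Osmolar gap = measured − calculated = 337 − 294.6 = 42.4 mOsm/kg

42.4 mOsm/kg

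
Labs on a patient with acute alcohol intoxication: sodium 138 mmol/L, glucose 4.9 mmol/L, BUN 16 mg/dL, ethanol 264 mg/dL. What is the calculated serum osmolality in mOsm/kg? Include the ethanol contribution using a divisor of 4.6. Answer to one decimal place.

344.0 mOsm/kg

Calculated osmolality = 2·Na + glucose + BUN/2.8 + ethanol/4.6
= 2·138 + 4.9 + 16/2.8 + 264/4.6
= 276 + 4.90 + 5.71 + 57.39
= 344 mOsm/kg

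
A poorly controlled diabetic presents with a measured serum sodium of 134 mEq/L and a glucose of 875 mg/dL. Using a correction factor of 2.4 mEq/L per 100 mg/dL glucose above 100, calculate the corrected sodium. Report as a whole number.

Corrected Na = measured Na + 2.4 · (glucose − 100)/100
= 134 + 2.4 · (875 − 100)/100
= 134 + 18.6
= 152.6 mEq/L

153 mEq/L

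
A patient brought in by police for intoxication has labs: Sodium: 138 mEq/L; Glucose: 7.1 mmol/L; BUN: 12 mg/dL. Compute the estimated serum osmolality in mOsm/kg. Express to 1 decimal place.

287.4 mOsm/kg

Calculated osmolality = 2·Na + glucose + BUN/2.8
= 2·138 + 7.1 + 12/2.8
= 276 + 7.10 + 4.29
= 287.39 mOsm/kg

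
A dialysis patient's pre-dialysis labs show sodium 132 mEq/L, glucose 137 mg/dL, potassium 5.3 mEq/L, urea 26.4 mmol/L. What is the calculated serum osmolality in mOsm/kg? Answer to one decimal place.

Calculated osmolality = 2·Na + glucose/18 + urea
= 2·132 + 137/18 + 26.4
= 264 + 7.61 + 26.40
= 298.01 mOsm/kg

298.0 mOsm/kg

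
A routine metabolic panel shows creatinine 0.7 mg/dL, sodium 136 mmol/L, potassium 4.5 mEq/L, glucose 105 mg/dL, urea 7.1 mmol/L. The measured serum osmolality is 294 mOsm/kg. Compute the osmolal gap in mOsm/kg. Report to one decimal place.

Calculated osmolality = 2·Na + glucose/18 + urea
= 2·136 + 105/18 + 7.1
= 272 + 5.83 + 7.10
= 284.93 mOsm/kg ≈ 284.9 mOsm/kg
Osmolar gap = measured − calculated = 294 − 284.9 = 9.1 mOsm/kg

9.1 mOsm/kg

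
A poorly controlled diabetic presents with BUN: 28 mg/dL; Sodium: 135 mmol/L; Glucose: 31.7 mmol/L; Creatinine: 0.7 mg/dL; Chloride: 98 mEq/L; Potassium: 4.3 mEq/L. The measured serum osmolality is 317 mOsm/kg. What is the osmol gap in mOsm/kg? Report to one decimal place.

Calculated osmolality = 2·Na + glucose + BUN/2.8
= 2·135 + 31.7 + 28/2.8
= 270 + 31.70 + 10
= 311.7 mOsm/kg ≈ 311.7 mOsm/kg
Osmolar gap = measured − calculated = 317 − 311.7 = 5.3 mOsm/kg

5.3 mOsm/kg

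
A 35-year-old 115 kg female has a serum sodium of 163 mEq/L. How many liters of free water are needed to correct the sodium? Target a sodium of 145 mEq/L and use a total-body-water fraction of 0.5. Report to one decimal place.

7.1 L

TBW = 0.5 · 115 = 57.5 L
Free water deficit = TBW · (Na/145 − 1)
= 57.5 · (163/145 − 1)
= 57.5 · 0.1241
= 7.14 L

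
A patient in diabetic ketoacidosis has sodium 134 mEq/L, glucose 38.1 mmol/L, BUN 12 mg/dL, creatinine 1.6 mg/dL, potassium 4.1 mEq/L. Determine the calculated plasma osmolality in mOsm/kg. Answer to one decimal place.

310.4 mOsm/kg

Calculated osmolality = 2·Na + glucose + BUN/2.8
= 2·134 + 38.1 + 12/2.8
= 268 + 38.10 + 4.29
= 310.39 mOsm/kg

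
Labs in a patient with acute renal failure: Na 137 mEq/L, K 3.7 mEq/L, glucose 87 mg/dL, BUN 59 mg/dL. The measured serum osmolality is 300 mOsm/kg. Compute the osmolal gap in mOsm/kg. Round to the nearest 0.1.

Calculated osmolality = 2·Na + glucose/18 + BUN/2.8
= 2·137 + 87/18 + 59/2.8
= 274 + 4.83 + 21.07
= 299.9 mOsm/kg ≈ 299.9 mOsm/kg
Osmolar gap = measured − calculated = 300 − 299.9 = 0.1 mOsm/kg

0.1 mOsm/kg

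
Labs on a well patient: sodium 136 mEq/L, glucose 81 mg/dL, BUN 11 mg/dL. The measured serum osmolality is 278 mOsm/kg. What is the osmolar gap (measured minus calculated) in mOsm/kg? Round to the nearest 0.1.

Calculated osmolality = 2·Na + glucose/18 + BUN/2.8
= 2·136 + 81/18 + 11/2.8
= 272 + 4.50 + 3.93
= 280.43 mOsm/kg ≈ 280.4 mOsm/kg
Osmolar gap = measured − calculated = 278 − 280.4 = -2.4 mOsm/kg

-2.4 mOsm/kg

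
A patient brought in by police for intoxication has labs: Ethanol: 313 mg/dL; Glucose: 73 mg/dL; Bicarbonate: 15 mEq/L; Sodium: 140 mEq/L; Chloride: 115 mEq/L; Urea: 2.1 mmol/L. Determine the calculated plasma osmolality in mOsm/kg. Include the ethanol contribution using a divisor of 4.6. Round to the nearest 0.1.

Calculated osmolality = 2·Na + glucose/18 + urea + ethanol/4.6
= 2·140 + 73/18 + 2.1 + 313/4.6
= 280 + 4.06 + 2.10 + 68.04
= 354.2 mOsm/kg

354.2 mOsm/kg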